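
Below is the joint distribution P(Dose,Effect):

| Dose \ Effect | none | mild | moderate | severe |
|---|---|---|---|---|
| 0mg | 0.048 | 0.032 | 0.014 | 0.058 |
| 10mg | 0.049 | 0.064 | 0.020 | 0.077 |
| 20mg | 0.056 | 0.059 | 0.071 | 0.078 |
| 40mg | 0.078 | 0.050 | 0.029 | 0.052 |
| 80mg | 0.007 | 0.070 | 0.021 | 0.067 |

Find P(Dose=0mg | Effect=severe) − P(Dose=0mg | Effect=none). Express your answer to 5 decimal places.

P(Effect=severe) = 0.058 + 0.077 + 0.078 + 0.052 + 0.067 = 0.332; P(Dose=0mg | Effect=severe) = 0.058/0.332 = 0.174699.
P(Effect=none) = 0.048 + 0.049 + 0.056 + 0.078 + 0.007 = 0.238; P(Dose=0mg | Effect=none) = 0.048/0.238 = 0.201681.
Difference = -0.02698.

-0.02698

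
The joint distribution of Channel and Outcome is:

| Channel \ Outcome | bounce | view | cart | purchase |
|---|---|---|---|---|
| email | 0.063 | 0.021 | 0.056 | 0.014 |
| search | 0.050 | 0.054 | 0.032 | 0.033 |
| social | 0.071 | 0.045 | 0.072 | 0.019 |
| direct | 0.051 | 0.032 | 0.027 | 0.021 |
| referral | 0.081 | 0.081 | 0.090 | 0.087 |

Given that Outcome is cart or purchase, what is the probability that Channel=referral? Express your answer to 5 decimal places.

P(Outcome=cart) = 0.056 + 0.032 + 0.072 + 0.027 + 0.090 = 0.277.
P(Outcome=purchase) = 0.014 + 0.033 + 0.019 + 0.021 + 0.087 = 0.174.
P(Outcome ∈ {cart, purchase}) = 0.277 + 0.174 = 0.451; P(Channel=referral, Outcome ∈ {cart, purchase}) = 0.090 + 0.087 = 0.177.
P(Channel=referral | Outcome ∈ {cart, purchase}) = 0.177/0.451 = 0.39246.

0.39246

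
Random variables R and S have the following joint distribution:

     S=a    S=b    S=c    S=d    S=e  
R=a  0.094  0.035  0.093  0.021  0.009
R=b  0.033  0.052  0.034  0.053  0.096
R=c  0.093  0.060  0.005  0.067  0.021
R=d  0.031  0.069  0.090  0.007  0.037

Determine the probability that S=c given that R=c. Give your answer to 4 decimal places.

0.0203

P(R=c) = 0.093 + 0.060 + 0.005 + 0.067 + 0.021 = 0.246.
P(S=c | R=c) = 0.005/0.246 = 0.0203.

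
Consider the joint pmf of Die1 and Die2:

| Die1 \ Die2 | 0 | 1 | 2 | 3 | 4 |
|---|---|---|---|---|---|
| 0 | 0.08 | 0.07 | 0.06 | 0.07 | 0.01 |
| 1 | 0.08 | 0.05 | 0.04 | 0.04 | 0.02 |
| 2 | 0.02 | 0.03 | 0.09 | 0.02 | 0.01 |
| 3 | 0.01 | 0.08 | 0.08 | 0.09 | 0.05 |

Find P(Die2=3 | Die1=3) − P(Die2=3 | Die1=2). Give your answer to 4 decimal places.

P(Die1=3) = 0.01 + 0.08 + 0.08 + 0.09 + 0.05 = 0.31; P(Die2=3 | Die1=3) = 0.09/0.31 = 0.29032.
P(Die1=2) = 0.02 + 0.03 + 0.09 + 0.02 + 0.01 = 0.17; P(Die2=3 | Die1=2) = 0.02/0.17 = 0.11765.
Difference = 0.1727.

0.1727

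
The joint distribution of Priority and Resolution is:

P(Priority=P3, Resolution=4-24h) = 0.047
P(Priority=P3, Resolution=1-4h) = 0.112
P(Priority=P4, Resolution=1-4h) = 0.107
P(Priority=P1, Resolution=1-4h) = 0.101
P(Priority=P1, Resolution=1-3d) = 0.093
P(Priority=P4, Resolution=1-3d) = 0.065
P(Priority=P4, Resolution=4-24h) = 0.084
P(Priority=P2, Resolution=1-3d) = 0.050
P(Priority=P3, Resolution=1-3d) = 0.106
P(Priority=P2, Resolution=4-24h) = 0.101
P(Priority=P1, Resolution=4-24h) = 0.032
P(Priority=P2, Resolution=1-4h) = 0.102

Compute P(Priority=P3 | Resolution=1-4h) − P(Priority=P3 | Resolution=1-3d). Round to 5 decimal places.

P(Resolution=1-4h) = 0.101 + 0.102 + 0.112 + 0.107 = 0.422; P(Priority=P3 | Resolution=1-4h) = 0.112/0.422 = 0.265403.
P(Resolution=1-3d) = 0.093 + 0.050 + 0.106 + 0.065 = 0.314; P(Priority=P3 | Resolution=1-3d) = 0.106/0.314 = 0.337580.
Difference = -0.07218.

-0.07218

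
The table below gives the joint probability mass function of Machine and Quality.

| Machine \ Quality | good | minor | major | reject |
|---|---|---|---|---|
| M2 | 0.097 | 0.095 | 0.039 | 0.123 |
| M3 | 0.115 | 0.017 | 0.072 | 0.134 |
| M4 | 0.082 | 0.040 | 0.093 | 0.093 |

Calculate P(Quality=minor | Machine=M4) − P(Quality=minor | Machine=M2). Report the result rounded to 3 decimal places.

P(Machine=M4) = 0.082 + 0.040 + 0.093 + 0.093 = 0.308; P(Quality=minor | Machine=M4) = 0.040/0.308 = 0.1299.
P(Machine=M2) = 0.097 + 0.095 + 0.039 + 0.123 = 0.354; P(Quality=minor | Machine=M2) = 0.095/0.354 = 0.2684.
Difference = -0.138.

-0.138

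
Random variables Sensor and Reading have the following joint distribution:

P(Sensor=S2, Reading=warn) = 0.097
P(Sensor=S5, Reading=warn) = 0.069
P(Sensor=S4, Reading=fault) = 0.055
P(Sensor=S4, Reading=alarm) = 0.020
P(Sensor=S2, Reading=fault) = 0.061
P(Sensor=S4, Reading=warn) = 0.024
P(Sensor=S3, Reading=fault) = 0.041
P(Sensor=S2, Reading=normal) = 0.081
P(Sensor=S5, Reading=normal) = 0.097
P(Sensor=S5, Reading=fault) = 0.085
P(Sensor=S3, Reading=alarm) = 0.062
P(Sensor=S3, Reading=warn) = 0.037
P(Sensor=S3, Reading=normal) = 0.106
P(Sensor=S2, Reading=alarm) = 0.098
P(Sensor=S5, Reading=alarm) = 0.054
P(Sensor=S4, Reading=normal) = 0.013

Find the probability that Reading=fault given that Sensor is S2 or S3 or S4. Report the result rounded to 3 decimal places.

P(Sensor=S2) = 0.081 + 0.097 + 0.098 + 0.061 = 0.337.
P(Sensor=S3) = 0.106 + 0.037 + 0.062 + 0.041 = 0.246.
P(Sensor=S4) = 0.013 + 0.024 + 0.020 + 0.055 = 0.112.
P(Sensor ∈ {S2, S3, S4}) = 0.337 + 0.246 + 0.112 = 0.695; P(Reading=fault, Sensor ∈ {S2, S3, S4}) = 0.061 + 0.041 + 0.055 = 0.157.
P(Reading=fault | Sensor ∈ {S2, S3, S4}) = 0.157/0.695 = 0.226.

0.226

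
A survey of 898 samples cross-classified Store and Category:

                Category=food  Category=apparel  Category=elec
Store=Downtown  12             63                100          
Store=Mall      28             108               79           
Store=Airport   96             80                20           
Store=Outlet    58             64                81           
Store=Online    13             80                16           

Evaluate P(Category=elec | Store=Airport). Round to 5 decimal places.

Total with Store=Airport: 96 + 80 + 20 = 196.
P(Category=elec | Store=Airport) = 20/196 = 0.10204.

0.10204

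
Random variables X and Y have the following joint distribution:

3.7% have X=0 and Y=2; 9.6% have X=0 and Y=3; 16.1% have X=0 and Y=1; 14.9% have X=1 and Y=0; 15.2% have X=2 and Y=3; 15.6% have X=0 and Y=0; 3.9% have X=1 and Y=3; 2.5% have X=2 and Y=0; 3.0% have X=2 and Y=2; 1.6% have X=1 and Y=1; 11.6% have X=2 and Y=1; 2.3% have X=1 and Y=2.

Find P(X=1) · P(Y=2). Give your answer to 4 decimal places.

0.0204

P(X=1) = 0.149 + 0.016 + 0.023 + 0.039 = 0.227.
P(Y=2) = 0.037 + 0.023 + 0.030 = 0.090.
Product: 0.227 × 0.090 = 0.0204.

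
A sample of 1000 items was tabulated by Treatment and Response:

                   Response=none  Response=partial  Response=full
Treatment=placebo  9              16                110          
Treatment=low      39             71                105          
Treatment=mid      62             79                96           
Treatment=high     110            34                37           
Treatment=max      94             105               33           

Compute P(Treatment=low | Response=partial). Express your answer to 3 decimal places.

Total with Response=partial: 16 + 71 + 79 + 34 + 105 = 305.
P(Treatment=low | Response=partial) = 71/305 = 0.233.

0.233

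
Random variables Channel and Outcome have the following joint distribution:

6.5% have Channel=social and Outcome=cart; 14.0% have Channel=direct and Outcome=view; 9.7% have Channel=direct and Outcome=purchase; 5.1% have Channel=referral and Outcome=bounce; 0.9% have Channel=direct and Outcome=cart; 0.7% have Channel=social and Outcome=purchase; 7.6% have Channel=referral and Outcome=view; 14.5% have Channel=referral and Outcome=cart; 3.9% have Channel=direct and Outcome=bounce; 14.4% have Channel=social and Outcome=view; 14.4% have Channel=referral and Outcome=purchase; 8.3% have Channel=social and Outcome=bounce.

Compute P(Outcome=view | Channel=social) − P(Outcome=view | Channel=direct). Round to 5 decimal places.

-0.00962

P(Channel=social) = 0.083 + 0.144 + 0.065 + 0.007 = 0.299; P(Outcome=view | Channel=social) = 0.144/0.299 = 0.481605.
P(Channel=direct) = 0.039 + 0.140 + 0.009 + 0.097 = 0.285; P(Outcome=view | Channel=direct) = 0.140/0.285 = 0.491228.
Difference = -0.00962.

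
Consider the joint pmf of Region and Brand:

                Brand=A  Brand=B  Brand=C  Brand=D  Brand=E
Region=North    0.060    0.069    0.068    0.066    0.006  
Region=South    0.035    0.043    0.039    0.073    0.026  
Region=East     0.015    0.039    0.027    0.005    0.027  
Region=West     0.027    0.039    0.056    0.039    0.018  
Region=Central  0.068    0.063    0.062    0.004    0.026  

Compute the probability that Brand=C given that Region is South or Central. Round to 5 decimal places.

0.23007

P(Region=South) = 0.035 + 0.043 + 0.039 + 0.073 + 0.026 = 0.216.
P(Region=Central) = 0.068 + 0.063 + 0.062 + 0.004 + 0.026 = 0.223.
P(Region ∈ {South, Central}) = 0.216 + 0.223 = 0.439; P(Brand=C, Region ∈ {South, Central}) = 0.039 + 0.062 = 0.101.
P(Brand=C | Region ∈ {South, Central}) = 0.101/0.439 = 0.23007.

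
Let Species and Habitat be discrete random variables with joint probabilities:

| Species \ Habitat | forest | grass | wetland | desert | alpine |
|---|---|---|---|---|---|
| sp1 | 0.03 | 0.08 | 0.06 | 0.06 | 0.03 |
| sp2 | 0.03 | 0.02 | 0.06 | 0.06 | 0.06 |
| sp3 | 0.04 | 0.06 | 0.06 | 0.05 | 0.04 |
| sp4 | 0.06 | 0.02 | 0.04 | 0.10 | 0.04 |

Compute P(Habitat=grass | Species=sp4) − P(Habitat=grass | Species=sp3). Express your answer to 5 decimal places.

P(Species=sp4) = 0.06 + 0.02 + 0.04 + 0.10 + 0.04 = 0.26; P(Habitat=grass | Species=sp4) = 0.02/0.26 = 0.076923.
P(Species=sp3) = 0.04 + 0.06 + 0.06 + 0.05 + 0.04 = 0.25; P(Habitat=grass | Species=sp3) = 0.06/0.25 = 0.240000.
Difference = -0.16308.

-0.16308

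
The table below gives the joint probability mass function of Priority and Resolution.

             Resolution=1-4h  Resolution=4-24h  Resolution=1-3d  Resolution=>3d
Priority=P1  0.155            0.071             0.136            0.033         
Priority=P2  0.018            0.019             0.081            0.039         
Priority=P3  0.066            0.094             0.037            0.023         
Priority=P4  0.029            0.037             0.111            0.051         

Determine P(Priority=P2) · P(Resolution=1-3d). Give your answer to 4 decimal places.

0.0573

P(Priority=P2) = 0.018 + 0.019 + 0.081 + 0.039 = 0.157.
P(Resolution=1-3d) = 0.136 + 0.081 + 0.037 + 0.111 = 0.365.
Product: 0.157 × 0.365 = 0.0573.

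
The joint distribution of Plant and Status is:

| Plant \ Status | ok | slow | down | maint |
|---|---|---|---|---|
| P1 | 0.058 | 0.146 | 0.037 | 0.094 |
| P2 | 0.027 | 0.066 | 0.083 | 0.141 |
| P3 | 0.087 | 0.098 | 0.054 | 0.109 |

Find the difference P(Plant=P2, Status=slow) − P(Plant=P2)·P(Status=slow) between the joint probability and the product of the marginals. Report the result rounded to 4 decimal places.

-0.0323

P(Plant=P2) = 0.027 + 0.066 + 0.083 + 0.141 = 0.317.
P(Status=slow) = 0.146 + 0.066 + 0.098 = 0.310.
P(Plant=P2, Status=slow) − P(Plant=P2)P(Status=slow) = 0.066 − 0.317×0.310 = -0.0323.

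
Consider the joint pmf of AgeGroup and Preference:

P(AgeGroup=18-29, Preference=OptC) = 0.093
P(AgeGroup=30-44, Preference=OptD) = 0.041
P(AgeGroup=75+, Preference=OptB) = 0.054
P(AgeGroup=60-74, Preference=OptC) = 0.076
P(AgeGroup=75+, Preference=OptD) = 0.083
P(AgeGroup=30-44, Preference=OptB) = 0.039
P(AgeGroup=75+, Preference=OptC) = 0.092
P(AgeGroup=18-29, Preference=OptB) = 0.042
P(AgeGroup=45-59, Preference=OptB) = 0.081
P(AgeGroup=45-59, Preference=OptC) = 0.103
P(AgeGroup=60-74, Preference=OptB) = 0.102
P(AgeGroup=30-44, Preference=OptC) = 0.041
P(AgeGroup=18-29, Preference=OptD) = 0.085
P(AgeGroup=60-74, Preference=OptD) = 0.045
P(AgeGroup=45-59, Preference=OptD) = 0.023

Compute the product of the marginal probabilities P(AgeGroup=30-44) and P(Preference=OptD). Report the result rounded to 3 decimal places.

0.034

P(AgeGroup=30-44) = 0.039 + 0.041 + 0.041 = 0.121.
P(Preference=OptD) = 0.085 + 0.041 + 0.023 + 0.045 + 0.083 = 0.277.
Product: 0.121 × 0.277 = 0.034.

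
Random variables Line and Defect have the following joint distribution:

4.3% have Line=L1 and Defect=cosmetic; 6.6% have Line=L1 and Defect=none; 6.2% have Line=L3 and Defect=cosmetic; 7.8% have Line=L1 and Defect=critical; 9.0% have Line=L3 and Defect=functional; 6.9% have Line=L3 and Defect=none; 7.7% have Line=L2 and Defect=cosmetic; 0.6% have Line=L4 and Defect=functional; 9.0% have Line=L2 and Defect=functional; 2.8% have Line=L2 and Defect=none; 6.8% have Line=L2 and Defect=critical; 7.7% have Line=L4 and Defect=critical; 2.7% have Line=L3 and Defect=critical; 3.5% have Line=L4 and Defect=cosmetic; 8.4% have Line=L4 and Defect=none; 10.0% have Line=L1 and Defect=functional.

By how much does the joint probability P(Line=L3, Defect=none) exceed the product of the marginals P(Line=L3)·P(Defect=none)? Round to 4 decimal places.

P(Line=L3) = 0.069 + 0.062 + 0.090 + 0.027 = 0.248.
P(Defect=none) = 0.066 + 0.028 + 0.069 + 0.084 = 0.247.
P(Line=L3, Defect=none) − P(Line=L3)P(Defect=none) = 0.069 − 0.248×0.247 = 0.0077.

0.0077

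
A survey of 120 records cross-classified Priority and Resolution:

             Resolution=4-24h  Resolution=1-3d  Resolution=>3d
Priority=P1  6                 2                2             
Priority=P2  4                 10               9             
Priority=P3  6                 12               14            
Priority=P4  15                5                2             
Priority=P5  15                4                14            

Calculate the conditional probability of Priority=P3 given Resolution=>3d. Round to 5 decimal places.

Total with Resolution=>3d: 2 + 9 + 14 + 2 + 14 = 41.
P(Priority=P3 | Resolution=>3d) = 14/41 = 0.34146.

0.34146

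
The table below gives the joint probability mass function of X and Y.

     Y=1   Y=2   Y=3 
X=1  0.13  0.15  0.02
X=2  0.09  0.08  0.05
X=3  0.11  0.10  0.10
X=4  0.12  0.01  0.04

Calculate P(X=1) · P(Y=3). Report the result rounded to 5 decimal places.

0.06300

P(X=1) = 0.13 + 0.15 + 0.02 = 0.30.
P(Y=3) = 0.02 + 0.05 + 0.10 + 0.04 = 0.21.
Product: 0.30 × 0.21 = 0.06300.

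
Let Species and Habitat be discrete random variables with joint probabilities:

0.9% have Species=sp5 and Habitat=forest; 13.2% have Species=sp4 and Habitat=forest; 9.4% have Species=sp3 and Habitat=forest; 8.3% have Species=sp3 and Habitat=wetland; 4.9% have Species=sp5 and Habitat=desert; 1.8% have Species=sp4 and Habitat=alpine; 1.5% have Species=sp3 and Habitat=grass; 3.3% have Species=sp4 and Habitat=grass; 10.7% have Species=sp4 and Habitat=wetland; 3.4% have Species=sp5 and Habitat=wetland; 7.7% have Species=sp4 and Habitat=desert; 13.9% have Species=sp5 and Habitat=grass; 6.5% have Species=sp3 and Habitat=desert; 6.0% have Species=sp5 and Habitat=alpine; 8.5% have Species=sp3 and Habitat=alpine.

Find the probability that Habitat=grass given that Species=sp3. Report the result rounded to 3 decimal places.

P(Species=sp3) = 0.094 + 0.015 + 0.083 + 0.065 + 0.085 = 0.342.
P(Habitat=grass | Species=sp3) = 0.015/0.342 = 0.044.

0.044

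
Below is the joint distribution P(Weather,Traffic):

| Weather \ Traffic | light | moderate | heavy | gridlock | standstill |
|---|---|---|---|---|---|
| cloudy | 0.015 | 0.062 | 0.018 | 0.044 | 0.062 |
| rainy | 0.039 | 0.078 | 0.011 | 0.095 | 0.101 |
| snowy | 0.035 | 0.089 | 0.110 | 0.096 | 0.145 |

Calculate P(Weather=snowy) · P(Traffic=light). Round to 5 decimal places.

P(Weather=snowy) = 0.035 + 0.089 + 0.110 + 0.096 + 0.145 = 0.475.
P(Traffic=light) = 0.015 + 0.039 + 0.035 = 0.089.
Product: 0.475 × 0.089 = 0.04228.

0.04228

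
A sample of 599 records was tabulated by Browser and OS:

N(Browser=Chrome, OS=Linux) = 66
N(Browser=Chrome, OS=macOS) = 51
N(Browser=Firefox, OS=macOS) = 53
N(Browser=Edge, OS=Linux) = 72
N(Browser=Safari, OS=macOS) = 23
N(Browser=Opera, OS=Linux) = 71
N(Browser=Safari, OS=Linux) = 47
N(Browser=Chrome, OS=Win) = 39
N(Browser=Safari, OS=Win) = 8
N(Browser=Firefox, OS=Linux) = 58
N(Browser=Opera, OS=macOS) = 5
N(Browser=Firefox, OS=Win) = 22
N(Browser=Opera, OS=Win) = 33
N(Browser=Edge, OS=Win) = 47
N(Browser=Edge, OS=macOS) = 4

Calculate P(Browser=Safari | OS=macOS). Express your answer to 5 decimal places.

0.16912

Total with OS=macOS: 51 + 53 + 23 + 4 + 5 = 136.
P(Browser=Safari | OS=macOS) = 23/136 = 0.16912.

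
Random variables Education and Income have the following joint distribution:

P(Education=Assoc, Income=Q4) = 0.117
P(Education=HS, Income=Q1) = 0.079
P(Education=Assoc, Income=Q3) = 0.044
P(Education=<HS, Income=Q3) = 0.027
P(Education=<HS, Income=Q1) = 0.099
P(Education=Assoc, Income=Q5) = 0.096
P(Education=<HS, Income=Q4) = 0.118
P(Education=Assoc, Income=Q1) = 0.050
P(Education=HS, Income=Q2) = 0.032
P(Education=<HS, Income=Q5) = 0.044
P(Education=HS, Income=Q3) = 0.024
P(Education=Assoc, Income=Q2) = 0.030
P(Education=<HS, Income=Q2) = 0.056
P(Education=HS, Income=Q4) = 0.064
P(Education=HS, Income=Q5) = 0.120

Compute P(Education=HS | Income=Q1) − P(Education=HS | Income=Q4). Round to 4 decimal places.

0.1324

P(Income=Q1) = 0.099 + 0.079 + 0.050 = 0.228; P(Education=HS | Income=Q1) = 0.079/0.228 = 0.34649.
P(Income=Q4) = 0.118 + 0.064 + 0.117 = 0.299; P(Education=HS | Income=Q4) = 0.064/0.299 = 0.21405.
Difference = 0.1324.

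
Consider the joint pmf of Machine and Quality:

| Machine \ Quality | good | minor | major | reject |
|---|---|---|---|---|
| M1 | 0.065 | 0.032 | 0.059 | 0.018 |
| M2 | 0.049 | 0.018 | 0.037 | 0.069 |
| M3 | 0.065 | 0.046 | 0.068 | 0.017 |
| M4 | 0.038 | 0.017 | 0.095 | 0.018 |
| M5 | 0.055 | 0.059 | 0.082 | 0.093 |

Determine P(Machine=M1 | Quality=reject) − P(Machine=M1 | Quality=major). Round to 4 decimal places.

-0.0893

P(Quality=reject) = 0.018 + 0.069 + 0.017 + 0.018 + 0.093 = 0.215; P(Machine=M1 | Quality=reject) = 0.018/0.215 = 0.08372.
P(Quality=major) = 0.059 + 0.037 + 0.068 + 0.095 + 0.082 = 0.341; P(Machine=M1 | Quality=major) = 0.059/0.341 = 0.17302.
Difference = -0.0893.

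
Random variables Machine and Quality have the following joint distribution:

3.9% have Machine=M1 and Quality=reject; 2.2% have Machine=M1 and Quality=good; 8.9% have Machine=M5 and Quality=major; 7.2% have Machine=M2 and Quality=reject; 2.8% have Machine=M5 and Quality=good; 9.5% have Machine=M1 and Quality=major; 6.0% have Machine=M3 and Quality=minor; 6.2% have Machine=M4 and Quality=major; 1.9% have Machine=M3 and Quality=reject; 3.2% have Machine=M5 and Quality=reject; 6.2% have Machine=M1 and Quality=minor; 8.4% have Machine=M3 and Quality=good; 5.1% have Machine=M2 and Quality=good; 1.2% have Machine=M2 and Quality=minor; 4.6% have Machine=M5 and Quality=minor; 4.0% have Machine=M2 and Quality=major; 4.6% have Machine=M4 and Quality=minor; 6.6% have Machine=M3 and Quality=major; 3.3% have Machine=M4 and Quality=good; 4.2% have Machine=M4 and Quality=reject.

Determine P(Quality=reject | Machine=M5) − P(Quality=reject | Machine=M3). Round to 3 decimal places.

0.081

P(Machine=M5) = 0.028 + 0.046 + 0.089 + 0.032 = 0.195; P(Quality=reject | Machine=M5) = 0.032/0.195 = 0.1641.
P(Machine=M3) = 0.084 + 0.060 + 0.066 + 0.019 = 0.229; P(Quality=reject | Machine=M3) = 0.019/0.229 = 0.0830.
Difference = 0.081.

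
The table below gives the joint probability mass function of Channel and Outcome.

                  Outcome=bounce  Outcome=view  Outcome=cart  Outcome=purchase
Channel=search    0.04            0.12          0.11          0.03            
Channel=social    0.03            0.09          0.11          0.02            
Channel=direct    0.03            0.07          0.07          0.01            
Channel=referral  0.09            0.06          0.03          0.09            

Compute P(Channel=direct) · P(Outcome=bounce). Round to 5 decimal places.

0.03420

P(Channel=direct) = 0.03 + 0.07 + 0.07 + 0.01 = 0.18.
P(Outcome=bounce) = 0.04 + 0.03 + 0.03 + 0.09 = 0.19.
Product: 0.18 × 0.19 = 0.03420.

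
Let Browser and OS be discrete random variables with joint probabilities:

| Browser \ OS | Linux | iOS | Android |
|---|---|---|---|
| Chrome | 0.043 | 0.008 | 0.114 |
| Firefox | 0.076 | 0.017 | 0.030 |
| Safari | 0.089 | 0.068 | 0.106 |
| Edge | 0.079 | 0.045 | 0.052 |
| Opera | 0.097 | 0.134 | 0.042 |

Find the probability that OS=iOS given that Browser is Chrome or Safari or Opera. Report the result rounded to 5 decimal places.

P(Browser=Chrome) = 0.043 + 0.008 + 0.114 = 0.165.
P(Browser=Safari) = 0.089 + 0.068 + 0.106 = 0.263.
P(Browser=Opera) = 0.097 + 0.134 + 0.042 = 0.273.
P(Browser ∈ {Chrome, Safari, Opera}) = 0.165 + 0.263 + 0.273 = 0.701; P(OS=iOS, Browser ∈ {Chrome, Safari, Opera}) = 0.008 + 0.068 + 0.134 = 0.210.
P(OS=iOS | Browser ∈ {Chrome, Safari, Opera}) = 0.210/0.701 = 0.29957.

0.29957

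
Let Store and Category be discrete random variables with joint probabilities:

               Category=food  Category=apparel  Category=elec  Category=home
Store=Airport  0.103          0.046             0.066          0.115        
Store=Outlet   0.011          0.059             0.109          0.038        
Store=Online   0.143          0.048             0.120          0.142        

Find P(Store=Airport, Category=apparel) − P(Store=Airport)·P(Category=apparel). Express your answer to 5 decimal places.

P(Store=Airport) = 0.103 + 0.046 + 0.066 + 0.115 = 0.330.
P(Category=apparel) = 0.046 + 0.059 + 0.048 = 0.153.
P(Store=Airport, Category=apparel) − P(Store=Airport)P(Category=apparel) = 0.046 − 0.330×0.153 = -0.00449.

-0.00449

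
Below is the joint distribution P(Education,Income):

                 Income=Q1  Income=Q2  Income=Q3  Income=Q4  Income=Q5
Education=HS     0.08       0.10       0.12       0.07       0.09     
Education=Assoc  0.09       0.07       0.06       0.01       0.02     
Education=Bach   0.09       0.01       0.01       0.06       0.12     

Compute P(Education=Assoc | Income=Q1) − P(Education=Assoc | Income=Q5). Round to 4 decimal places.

0.2592

P(Income=Q1) = 0.08 + 0.09 + 0.09 = 0.26; P(Education=Assoc | Income=Q1) = 0.09/0.26 = 0.34615.
P(Income=Q5) = 0.09 + 0.02 + 0.12 = 0.23; P(Education=Assoc | Income=Q5) = 0.02/0.23 = 0.08696.
Difference = 0.2592.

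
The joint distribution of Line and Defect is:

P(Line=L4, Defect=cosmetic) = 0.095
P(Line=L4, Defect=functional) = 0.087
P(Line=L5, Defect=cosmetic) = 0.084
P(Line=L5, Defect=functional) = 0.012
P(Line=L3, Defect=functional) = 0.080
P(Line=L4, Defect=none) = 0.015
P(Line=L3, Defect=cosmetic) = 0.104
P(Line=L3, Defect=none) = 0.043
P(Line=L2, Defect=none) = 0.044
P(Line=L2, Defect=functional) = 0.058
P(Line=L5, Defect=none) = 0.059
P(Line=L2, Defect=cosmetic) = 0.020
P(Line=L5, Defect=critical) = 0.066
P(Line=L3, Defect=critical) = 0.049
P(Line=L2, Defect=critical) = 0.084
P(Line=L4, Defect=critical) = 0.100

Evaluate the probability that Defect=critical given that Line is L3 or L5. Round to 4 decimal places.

0.2314

P(Line=L3) = 0.043 + 0.104 + 0.080 + 0.049 = 0.276.
P(Line=L5) = 0.059 + 0.084 + 0.012 + 0.066 = 0.221.
P(Line ∈ {L3, L5}) = 0.276 + 0.221 = 0.497; P(Defect=critical, Line ∈ {L3, L5}) = 0.049 + 0.066 = 0.115.
P(Defect=critical | Line ∈ {L3, L5}) = 0.115/0.497 = 0.2314.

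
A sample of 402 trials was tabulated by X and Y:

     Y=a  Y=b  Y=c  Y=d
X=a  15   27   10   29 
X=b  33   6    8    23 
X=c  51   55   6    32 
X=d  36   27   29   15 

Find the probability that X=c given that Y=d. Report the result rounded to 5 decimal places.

0.32323

Total with Y=d: 29 + 23 + 32 + 15 = 99.
P(X=c | Y=d) = 32/99 = 0.32323.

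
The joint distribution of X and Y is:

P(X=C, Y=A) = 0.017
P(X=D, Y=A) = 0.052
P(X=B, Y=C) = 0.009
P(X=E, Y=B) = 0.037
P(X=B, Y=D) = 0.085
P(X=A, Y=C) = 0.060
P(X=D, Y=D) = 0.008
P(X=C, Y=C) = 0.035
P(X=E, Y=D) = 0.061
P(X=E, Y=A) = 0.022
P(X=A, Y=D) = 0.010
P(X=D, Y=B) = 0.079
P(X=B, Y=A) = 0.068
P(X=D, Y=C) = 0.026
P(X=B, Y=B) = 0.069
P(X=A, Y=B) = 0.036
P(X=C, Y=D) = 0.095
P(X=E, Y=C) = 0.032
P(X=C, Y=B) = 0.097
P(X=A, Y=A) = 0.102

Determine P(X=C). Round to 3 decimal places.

0.244

P(X=C) = 0.017 + 0.097 + 0.035 + 0.095 = 0.244.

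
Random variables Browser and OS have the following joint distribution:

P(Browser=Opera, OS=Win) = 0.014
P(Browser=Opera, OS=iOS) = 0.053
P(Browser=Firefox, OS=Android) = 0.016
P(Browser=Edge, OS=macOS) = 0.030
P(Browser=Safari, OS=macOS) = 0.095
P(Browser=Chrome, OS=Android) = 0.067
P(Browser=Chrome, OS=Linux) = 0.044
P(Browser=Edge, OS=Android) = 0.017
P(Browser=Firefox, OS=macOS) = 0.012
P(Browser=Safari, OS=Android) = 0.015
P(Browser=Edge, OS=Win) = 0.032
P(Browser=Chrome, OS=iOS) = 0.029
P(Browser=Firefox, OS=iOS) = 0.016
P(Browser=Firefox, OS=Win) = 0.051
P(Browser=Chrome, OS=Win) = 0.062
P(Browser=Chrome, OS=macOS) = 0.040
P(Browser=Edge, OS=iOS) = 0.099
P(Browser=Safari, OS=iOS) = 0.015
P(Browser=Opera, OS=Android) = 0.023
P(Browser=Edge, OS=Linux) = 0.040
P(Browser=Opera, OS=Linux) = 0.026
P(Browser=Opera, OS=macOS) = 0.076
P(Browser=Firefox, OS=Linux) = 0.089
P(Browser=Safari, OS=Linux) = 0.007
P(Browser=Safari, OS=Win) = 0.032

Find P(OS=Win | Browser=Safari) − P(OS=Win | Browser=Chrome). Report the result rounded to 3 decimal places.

-0.061

P(Browser=Safari) = 0.032 + 0.095 + 0.007 + 0.015 + 0.015 = 0.164; P(OS=Win | Browser=Safari) = 0.032/0.164 = 0.1951.
P(Browser=Chrome) = 0.062 + 0.040 + 0.044 + 0.029 + 0.067 = 0.242; P(OS=Win | Browser=Chrome) = 0.062/0.242 = 0.2562.
Difference = -0.061.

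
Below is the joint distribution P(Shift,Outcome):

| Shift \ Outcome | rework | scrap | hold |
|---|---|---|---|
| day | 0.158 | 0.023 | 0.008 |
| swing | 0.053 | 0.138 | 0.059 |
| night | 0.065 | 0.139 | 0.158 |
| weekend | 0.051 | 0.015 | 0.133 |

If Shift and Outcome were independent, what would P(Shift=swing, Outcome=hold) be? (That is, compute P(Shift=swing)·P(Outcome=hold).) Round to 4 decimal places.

P(Shift=swing) = 0.053 + 0.138 + 0.059 = 0.250.
P(Outcome=hold) = 0.008 + 0.059 + 0.158 + 0.133 = 0.358.
Product: 0.250 × 0.358 = 0.0895.

0.0895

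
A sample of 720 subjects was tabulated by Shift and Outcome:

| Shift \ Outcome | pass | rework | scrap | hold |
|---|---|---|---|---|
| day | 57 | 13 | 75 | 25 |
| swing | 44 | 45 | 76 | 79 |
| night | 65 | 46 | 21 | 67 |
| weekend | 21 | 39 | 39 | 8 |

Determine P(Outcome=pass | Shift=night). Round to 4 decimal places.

0.3266

Total with Shift=night: 65 + 46 + 21 + 67 = 199.
P(Outcome=pass | Shift=night) = 65/199 = 0.3266.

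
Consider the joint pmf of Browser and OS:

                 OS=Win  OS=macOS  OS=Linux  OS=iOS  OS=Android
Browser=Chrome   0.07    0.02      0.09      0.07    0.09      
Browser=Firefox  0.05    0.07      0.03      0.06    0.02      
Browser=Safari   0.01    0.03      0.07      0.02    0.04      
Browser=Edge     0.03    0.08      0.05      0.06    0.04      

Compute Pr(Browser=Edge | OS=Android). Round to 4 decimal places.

0.2105

P(OS=Android) = 0.09 + 0.02 + 0.04 + 0.04 = 0.19.
P(Browser=Edge | OS=Android) = 0.04/0.19 = 0.2105.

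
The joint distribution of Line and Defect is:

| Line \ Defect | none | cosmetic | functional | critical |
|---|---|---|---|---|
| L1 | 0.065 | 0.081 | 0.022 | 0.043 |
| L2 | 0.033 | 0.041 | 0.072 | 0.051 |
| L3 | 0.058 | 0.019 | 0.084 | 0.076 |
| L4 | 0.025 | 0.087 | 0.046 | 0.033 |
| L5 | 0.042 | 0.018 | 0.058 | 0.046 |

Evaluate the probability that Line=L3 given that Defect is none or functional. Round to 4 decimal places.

P(Defect=none) = 0.065 + 0.033 + 0.058 + 0.025 + 0.042 = 0.223.
P(Defect=functional) = 0.022 + 0.072 + 0.084 + 0.046 + 0.058 = 0.282.
P(Defect ∈ {none, functional}) = 0.223 + 0.282 = 0.505; P(Line=L3, Defect ∈ {none, functional}) = 0.058 + 0.084 = 0.142.
P(Line=L3 | Defect ∈ {none, functional}) = 0.142/0.505 = 0.2812.

0.2812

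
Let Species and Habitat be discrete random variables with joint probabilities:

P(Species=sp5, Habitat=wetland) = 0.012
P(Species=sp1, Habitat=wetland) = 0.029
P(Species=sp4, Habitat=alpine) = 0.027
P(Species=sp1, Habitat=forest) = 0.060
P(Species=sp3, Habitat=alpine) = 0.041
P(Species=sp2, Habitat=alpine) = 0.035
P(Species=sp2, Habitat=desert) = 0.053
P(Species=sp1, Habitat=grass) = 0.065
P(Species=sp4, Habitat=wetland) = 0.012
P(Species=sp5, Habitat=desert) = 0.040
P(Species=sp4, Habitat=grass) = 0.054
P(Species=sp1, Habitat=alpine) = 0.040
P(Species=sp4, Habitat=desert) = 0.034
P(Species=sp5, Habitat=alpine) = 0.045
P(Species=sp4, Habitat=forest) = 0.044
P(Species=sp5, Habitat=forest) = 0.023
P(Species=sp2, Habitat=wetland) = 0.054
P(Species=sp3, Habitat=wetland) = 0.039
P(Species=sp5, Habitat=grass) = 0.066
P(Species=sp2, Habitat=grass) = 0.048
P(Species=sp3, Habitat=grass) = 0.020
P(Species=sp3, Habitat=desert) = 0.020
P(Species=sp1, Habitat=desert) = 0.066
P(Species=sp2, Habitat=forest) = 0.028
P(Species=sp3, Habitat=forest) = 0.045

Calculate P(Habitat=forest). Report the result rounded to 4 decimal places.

P(Habitat=forest) = 0.060 + 0.028 + 0.045 + 0.044 + 0.023 = 0.200.

0.2000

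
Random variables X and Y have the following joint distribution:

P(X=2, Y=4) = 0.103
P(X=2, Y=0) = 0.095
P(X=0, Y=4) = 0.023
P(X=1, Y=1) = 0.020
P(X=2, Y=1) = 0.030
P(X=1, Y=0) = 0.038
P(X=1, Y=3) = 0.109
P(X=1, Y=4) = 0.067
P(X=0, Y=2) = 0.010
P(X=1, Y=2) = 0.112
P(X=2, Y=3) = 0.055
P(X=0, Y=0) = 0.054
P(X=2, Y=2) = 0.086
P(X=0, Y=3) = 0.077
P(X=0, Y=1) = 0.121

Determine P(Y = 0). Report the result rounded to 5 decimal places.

0.18700

P(Y=0) = 0.054 + 0.038 + 0.095 = 0.187.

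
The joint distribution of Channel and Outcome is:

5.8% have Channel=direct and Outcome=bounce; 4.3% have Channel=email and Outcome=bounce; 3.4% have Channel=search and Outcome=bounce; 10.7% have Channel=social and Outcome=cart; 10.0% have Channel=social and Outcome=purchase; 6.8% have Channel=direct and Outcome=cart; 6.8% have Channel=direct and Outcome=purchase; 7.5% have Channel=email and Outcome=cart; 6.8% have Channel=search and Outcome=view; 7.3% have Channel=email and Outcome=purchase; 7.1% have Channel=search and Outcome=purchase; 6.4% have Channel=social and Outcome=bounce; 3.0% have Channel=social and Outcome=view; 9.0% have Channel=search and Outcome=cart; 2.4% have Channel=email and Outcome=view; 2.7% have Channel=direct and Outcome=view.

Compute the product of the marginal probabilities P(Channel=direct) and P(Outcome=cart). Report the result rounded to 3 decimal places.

P(Channel=direct) = 0.058 + 0.027 + 0.068 + 0.068 = 0.221.
P(Outcome=cart) = 0.075 + 0.090 + 0.107 + 0.068 = 0.340.
Product: 0.221 × 0.340 = 0.075.

0.075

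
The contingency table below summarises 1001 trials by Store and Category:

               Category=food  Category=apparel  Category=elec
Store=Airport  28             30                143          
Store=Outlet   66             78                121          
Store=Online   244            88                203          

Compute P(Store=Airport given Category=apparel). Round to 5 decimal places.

0.15306

Total with Category=apparel: 30 + 78 + 88 = 196.
P(Store=Airport | Category=apparel) = 30/196 = 0.15306.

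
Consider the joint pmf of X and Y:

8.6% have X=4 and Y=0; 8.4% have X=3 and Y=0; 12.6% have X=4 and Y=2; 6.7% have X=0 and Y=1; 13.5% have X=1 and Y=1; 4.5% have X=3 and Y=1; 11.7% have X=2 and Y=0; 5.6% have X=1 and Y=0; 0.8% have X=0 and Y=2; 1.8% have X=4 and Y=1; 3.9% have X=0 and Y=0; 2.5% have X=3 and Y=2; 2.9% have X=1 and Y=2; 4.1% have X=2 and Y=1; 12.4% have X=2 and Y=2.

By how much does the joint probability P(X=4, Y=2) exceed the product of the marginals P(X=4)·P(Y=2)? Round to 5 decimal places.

P(X=4) = 0.086 + 0.018 + 0.126 = 0.230.
P(Y=2) = 0.008 + 0.029 + 0.124 + 0.025 + 0.126 = 0.312.
P(X=4, Y=2) − P(X=4)P(Y=2) = 0.126 − 0.230×0.312 = 0.05424.

0.05424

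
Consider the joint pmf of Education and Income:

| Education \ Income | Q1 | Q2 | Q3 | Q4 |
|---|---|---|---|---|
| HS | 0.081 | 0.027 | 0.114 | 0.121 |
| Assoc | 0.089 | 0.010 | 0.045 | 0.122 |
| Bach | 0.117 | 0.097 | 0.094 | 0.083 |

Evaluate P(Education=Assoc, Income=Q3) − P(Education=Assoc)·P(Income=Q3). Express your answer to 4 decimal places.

P(Education=Assoc) = 0.089 + 0.010 + 0.045 + 0.122 = 0.266.
P(Income=Q3) = 0.114 + 0.045 + 0.094 = 0.253.
P(Education=Assoc, Income=Q3) − P(Education=Assoc)P(Income=Q3) = 0.045 − 0.266×0.253 = -0.0223.

-0.0223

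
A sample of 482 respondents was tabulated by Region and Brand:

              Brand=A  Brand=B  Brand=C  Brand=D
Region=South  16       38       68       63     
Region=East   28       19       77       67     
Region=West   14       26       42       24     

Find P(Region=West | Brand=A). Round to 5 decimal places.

0.24138

Total with Brand=A: 16 + 28 + 14 = 58.
P(Region=West | Brand=A) = 14/58 = 0.24138.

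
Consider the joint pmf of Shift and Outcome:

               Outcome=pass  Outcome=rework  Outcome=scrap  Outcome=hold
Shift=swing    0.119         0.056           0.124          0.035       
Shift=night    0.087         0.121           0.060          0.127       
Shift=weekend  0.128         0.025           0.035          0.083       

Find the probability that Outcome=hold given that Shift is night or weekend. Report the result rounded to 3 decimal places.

0.315

P(Shift=night) = 0.087 + 0.121 + 0.060 + 0.127 = 0.395.
P(Shift=weekend) = 0.128 + 0.025 + 0.035 + 0.083 = 0.271.
P(Shift ∈ {night, weekend}) = 0.395 + 0.271 = 0.666; P(Outcome=hold, Shift ∈ {night, weekend}) = 0.127 + 0.083 = 0.210.
P(Outcome=hold | Shift ∈ {night, weekend}) = 0.210/0.666 = 0.315.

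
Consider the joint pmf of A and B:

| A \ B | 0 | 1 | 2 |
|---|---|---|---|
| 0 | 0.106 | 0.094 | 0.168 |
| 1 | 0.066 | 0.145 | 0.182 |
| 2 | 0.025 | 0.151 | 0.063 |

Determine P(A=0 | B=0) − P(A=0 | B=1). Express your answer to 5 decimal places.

P(B=0) = 0.106 + 0.066 + 0.025 = 0.197; P(A=0 | B=0) = 0.106/0.197 = 0.538071.
P(B=1) = 0.094 + 0.145 + 0.151 = 0.390; P(A=0 | B=1) = 0.094/0.390 = 0.241026.
Difference = 0.29705.

0.29705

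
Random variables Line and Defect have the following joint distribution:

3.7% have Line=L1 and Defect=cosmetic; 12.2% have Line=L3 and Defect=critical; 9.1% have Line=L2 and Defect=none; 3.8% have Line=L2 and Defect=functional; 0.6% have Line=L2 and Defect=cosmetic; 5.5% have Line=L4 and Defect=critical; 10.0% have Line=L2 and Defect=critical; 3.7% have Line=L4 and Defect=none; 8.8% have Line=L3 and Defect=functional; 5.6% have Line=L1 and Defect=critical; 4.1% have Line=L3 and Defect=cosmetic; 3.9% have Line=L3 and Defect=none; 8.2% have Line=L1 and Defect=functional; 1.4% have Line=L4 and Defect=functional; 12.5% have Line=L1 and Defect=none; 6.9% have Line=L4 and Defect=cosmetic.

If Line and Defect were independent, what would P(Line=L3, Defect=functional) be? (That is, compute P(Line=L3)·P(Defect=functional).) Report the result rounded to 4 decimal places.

0.0644

P(Line=L3) = 0.039 + 0.041 + 0.088 + 0.122 = 0.290.
P(Defect=functional) = 0.082 + 0.038 + 0.088 + 0.014 = 0.222.
Product: 0.290 × 0.222 = 0.0644.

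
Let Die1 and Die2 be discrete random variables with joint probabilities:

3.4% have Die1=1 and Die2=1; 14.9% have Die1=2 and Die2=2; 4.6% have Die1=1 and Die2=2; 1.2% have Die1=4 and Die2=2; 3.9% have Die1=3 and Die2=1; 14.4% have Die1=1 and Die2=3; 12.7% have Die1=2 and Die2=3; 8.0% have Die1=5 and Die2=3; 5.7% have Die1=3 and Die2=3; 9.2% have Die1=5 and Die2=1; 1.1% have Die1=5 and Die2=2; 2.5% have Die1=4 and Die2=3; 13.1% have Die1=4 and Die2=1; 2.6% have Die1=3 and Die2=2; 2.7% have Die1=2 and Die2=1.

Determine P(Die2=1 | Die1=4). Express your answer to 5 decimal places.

0.77976

P(Die1=4) = 0.131 + 0.012 + 0.025 = 0.168.
P(Die2=1 | Die1=4) = 0.131/0.168 = 0.77976.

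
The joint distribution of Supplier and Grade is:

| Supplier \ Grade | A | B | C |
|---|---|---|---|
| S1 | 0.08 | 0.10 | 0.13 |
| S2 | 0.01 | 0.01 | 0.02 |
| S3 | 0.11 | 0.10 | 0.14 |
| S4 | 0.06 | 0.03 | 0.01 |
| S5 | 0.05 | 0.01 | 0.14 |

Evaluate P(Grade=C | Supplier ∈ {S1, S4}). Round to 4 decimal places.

0.3415

P(Supplier=S1) = 0.08 + 0.10 + 0.13 = 0.31.
P(Supplier=S4) = 0.06 + 0.03 + 0.01 = 0.10.
P(Supplier ∈ {S1, S4}) = 0.31 + 0.10 = 0.41; P(Grade=C, Supplier ∈ {S1, S4}) = 0.13 + 0.01 = 0.14.
P(Grade=C | Supplier ∈ {S1, S4}) = 0.14/0.41 = 0.3415.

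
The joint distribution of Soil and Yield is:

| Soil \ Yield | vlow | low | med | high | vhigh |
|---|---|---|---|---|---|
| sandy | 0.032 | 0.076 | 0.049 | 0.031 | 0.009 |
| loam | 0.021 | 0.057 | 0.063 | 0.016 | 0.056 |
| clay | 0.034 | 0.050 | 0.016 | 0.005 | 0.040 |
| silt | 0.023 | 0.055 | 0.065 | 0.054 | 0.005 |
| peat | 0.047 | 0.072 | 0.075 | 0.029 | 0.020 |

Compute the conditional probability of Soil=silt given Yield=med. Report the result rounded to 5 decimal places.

P(Yield=med) = 0.049 + 0.063 + 0.016 + 0.065 + 0.075 = 0.268.
P(Soil=silt | Yield=med) = 0.065/0.268 = 0.24254.

0.24254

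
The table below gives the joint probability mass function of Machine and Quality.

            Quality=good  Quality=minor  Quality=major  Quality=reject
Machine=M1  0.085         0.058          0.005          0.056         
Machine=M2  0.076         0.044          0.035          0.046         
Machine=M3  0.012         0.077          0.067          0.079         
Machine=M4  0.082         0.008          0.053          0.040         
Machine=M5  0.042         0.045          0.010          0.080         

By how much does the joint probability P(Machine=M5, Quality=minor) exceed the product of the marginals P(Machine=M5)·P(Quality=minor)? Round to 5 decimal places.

P(Machine=M5) = 0.042 + 0.045 + 0.010 + 0.080 = 0.177.
P(Quality=minor) = 0.058 + 0.044 + 0.077 + 0.008 + 0.045 = 0.232.
P(Machine=M5, Quality=minor) − P(Machine=M5)P(Quality=minor) = 0.045 − 0.177×0.232 = 0.00394.

0.00394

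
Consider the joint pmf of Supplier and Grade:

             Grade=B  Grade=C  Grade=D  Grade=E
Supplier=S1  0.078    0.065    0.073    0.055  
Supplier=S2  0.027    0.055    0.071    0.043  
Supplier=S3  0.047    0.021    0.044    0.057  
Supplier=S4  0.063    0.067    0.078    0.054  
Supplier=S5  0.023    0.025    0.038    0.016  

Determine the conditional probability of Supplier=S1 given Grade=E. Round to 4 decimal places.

P(Grade=E) = 0.055 + 0.043 + 0.057 + 0.054 + 0.016 = 0.225.
P(Supplier=S1 | Grade=E) = 0.055/0.225 = 0.2444.

0.2444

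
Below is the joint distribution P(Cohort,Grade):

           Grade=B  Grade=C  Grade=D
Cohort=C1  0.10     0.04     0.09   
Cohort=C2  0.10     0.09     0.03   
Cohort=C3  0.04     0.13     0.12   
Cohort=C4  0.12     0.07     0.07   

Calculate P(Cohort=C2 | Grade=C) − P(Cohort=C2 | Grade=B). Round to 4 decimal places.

P(Grade=C) = 0.04 + 0.09 + 0.13 + 0.07 = 0.33; P(Cohort=C2 | Grade=C) = 0.09/0.33 = 0.27273.
P(Grade=B) = 0.10 + 0.10 + 0.04 + 0.12 = 0.36; P(Cohort=C2 | Grade=B) = 0.10/0.36 = 0.27778.
Difference = -0.0051.

-0.0051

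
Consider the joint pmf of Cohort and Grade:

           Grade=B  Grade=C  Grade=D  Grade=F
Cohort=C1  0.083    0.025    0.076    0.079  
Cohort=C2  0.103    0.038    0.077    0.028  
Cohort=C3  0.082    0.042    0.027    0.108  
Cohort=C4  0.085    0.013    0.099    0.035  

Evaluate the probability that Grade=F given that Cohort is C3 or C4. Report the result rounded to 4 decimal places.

0.2912

P(Cohort=C3) = 0.082 + 0.042 + 0.027 + 0.108 = 0.259.
P(Cohort=C4) = 0.085 + 0.013 + 0.099 + 0.035 = 0.232.
P(Cohort ∈ {C3, C4}) = 0.259 + 0.232 = 0.491; P(Grade=F, Cohort ∈ {C3, C4}) = 0.108 + 0.035 = 0.143.
P(Grade=F | Cohort ∈ {C3, C4}) = 0.143/0.491 = 0.2912.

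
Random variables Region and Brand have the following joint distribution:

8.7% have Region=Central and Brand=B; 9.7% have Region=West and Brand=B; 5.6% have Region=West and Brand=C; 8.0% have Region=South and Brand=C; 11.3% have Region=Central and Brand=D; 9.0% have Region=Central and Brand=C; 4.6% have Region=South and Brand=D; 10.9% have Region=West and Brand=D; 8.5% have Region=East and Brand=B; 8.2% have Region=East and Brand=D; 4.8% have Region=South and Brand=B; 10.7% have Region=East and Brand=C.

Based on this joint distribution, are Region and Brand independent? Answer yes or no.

no

P(Region=West) = 0.262 and P(Brand=C) = 0.333, so their product is 0.08725, but P(Region=West, Brand=C) = 0.056. Since these differ, Region and Brand are not independent.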